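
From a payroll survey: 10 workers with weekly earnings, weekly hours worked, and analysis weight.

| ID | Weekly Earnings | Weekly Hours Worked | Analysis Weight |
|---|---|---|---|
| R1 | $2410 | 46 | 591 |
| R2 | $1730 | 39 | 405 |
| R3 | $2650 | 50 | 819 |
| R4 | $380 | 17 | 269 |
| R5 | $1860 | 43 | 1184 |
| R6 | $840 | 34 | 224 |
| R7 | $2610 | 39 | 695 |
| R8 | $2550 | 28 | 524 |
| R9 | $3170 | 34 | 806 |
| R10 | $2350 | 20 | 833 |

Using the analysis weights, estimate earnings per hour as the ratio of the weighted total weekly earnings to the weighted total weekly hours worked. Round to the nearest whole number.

62

Σ wᵢ·y = 2410×591 + 1730×405 + 2650×819 + 380×269 + 1860×1184 + 840×224 + 2610×695 + 2550×524 + 3170×806 + 2350×833
  = 14450650
Σ wᵢ·x = 46×591 + 39×405 + 50×819 + 17×269 + 43×1184 + 34×224 + 39×695 + 28×524 + 34×806 + 20×833
  = 232873
Ratio = 14450650 / 232873 = 62.05378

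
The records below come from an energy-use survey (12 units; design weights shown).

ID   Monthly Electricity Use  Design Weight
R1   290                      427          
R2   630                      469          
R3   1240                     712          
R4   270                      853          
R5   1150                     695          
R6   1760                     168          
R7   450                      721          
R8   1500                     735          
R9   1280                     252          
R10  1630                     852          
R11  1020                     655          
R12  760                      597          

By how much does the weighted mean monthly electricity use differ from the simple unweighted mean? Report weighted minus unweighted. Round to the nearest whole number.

-33

Unweighted sum = 290 + 630 + 1240 + 270 + 1150 + 1760 + 450 + 1500 + 1280 + 1630 + 1020 + 760 = 11980
Unweighted mean = 11980 / 12 = 998.33333
Weighted sum = 290×427 + 630×469 + 1240×712 + 270×853 + 1150×695 + 1760×168 + 450×721 + 1500×735 + 1280×252 + 1630×852 + 1020×655 + 760×597
  = 123830 + 295470 + 882880 + 230310 + 799250 + 295680 + 324450 + 1102500 + 322560 + 1388760 + 668100 + 453720 = 6887510
Sum of weights = 427 + 469 + 712 + 853 + 695 + 168 + 721 + 735 + 252 + 852 + 655 + 597 = 7136
Weighted mean = 6887510 / 7136 = 965.17797
Difference (weighted minus unweighted) = -33.155362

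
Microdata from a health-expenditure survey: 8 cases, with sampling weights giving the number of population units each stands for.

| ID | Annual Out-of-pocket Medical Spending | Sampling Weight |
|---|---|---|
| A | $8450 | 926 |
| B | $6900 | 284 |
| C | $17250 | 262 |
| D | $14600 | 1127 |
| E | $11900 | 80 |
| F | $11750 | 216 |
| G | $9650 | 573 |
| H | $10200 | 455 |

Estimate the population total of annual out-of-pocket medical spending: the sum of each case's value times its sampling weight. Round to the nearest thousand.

Weighted total = 8450×926 + 6900×284 + 17250×262 + 14600×1127 + 11900×80 + 11750×216 + 9650×573 + 10200×455
  = 44418450

44418000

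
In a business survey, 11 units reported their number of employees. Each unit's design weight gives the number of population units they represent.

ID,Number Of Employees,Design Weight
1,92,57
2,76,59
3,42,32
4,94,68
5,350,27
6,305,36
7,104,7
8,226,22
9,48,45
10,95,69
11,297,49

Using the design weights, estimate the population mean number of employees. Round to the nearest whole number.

142

Weighted sum = 92×57 + 76×59 + 42×32 + 94×68 + 350×27 + 305×36 + 104×7 + 226×22 + 48×45 + 95×69 + 297×49
  = 5244 + 4484 + 1344 + 6392 + 9450 + 10980 + 728 + 4972 + 2160 + 6555 + 14553 = 66862
Sum of weights = 57 + 59 + 32 + 68 + 27 + 36 + 7 + 22 + 45 + 69 + 49 = 471
Weighted mean = 66862 / 471 = 141.95754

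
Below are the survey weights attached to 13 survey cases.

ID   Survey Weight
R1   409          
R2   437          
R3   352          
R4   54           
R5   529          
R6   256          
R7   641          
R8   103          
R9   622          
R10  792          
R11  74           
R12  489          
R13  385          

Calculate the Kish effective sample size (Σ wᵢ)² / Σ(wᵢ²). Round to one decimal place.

9.9

Σ wᵢ = 5143
Σ wᵢ² = 2658907
n_eff = 5143² / 2658907 = 26450449 / 2658907 = 9.9478654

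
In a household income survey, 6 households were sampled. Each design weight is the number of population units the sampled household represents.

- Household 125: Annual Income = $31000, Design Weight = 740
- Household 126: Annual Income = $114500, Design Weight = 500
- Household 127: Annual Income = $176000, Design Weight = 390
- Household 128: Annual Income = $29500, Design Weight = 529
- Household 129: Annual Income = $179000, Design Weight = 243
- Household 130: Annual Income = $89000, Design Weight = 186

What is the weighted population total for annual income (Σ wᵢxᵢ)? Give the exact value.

Weighted total = 31000×740 + 114500×500 + 176000×390 + 29500×529 + 179000×243 + 89000×186
  = 22940000 + 57250000 + 68640000 + 15605500 + 43497000 + 16554000 = 224486500

224486500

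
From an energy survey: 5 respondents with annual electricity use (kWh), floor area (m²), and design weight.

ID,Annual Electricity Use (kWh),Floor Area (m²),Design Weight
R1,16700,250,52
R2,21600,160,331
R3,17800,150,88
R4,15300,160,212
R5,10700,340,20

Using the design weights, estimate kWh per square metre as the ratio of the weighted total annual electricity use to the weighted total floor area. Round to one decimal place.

108.8

Σ wᵢ·y = 16700×52 + 21600×331 + 17800×88 + 15300×212 + 10700×20
  = 868400 + 7149600 + 1566400 + 3243600 + 214000 = 13042000
Σ wᵢ·x = 250×52 + 160×331 + 150×88 + 160×212 + 340×20
  = 119880
Ratio = 13042000 / 119880 = 108.79213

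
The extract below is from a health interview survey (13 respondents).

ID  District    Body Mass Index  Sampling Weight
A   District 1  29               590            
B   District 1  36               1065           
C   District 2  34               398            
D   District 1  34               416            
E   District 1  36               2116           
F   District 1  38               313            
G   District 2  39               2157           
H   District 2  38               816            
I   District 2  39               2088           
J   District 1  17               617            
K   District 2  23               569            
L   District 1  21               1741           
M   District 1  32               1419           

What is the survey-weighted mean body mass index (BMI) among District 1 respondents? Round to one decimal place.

30.2

District 1 rows: A, B, D, E, F, J, L, M
Weighted sum = 29×590 + 36×1065 + 34×416 + 36×2116 + 38×313 + 17×617 + 21×1741 + 32×1419
  = 17110 + 38340 + 14144 + 76176 + 11894 + 10489 + 36561 + 45408 = 250122
Sum of weights = 590 + 1065 + 416 + 2116 + 313 + 617 + 1741 + 1419 = 8277
Weighted mean = 250122 / 8277 = 30.21892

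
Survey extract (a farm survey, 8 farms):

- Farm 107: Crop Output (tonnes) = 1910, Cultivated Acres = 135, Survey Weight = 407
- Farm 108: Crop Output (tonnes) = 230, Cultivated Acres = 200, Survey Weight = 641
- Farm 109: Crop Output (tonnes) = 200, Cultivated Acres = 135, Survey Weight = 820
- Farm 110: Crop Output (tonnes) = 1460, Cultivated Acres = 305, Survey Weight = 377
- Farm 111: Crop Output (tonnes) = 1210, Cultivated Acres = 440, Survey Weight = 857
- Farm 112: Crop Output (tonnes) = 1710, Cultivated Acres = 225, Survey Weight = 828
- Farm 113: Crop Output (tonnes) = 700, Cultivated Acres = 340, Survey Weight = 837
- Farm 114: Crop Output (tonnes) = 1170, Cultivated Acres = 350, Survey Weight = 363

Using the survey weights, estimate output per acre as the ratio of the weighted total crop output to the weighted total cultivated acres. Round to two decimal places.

3.69

Σ wᵢ·y = 1910×407 + 230×641 + 200×820 + 1460×377 + 1210×857 + 1710×828 + 700×837 + 1170×363
  = 777370 + 147430 + 164000 + 550420 + 1036970 + 1415880 + 585900 + 424710 = 5102680
Σ wᵢ·x = 135×407 + 200×641 + 135×820 + 305×377 + 440×857 + 225×828 + 340×837 + 350×363
  = 54945 + 128200 + 110700 + 114985 + 377080 + 186300 + 284580 + 127050 = 1383840
Ratio = 5102680 / 1383840 = 3.6873338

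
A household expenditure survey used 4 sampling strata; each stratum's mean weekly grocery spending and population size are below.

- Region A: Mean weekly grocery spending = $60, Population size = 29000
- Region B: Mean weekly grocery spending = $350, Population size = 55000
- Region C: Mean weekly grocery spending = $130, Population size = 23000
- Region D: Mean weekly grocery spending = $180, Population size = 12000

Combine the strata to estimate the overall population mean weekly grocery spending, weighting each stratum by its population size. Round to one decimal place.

Σ Nₕ·x̄ₕ = 26140000
Σ Nₕ = 29000 + 55000 + 23000 + 12000 = 119000
Overall mean = 26140000 / 119000 = 219.66387

219.7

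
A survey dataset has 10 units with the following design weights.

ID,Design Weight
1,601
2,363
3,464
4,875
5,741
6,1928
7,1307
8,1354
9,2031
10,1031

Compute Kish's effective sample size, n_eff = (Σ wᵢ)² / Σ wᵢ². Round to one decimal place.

Σ wᵢ = 601 + 363 + 464 + 875 + 741 + 1928 + 1307 + 1354 + 2031 + 1031 = 10695
Σ wᵢ² = 361201 + 131769 + 215296 + 765625 + 549081 + 3717184 + 1708249 + 1833316 + 4124961 + 1062961 = 14469643
n_eff = 10695² / 14469643 = 114383025 / 14469643 = 7.9050344

7.9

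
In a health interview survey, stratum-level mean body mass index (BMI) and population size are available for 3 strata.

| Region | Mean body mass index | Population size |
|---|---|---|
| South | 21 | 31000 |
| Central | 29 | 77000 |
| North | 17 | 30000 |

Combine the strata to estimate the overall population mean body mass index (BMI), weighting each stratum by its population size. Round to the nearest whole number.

Σ Nₕ·x̄ₕ = 21×31000 + 29×77000 + 17×30000
  = 3394000
Σ Nₕ = 138000
Overall mean = 3394000 / 138000 = 24.594203

25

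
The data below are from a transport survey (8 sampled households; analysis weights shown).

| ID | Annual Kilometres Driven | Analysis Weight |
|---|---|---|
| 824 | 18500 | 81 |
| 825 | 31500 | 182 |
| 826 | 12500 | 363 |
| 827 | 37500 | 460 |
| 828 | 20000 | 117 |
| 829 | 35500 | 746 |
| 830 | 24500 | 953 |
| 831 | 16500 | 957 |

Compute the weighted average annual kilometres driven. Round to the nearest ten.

Weighted sum = 18500×81 + 31500×182 + 12500×363 + 37500×460 + 20000×117 + 35500×746 + 24500×953 + 16500×957
  = 1498500 + 5733000 + 4537500 + 17250000 + 2340000 + 26483000 + 23348500 + 15790500 = 96981000
Sum of weights = 81 + 182 + 363 + 460 + 117 + 746 + 953 + 957 = 3859
Weighted mean = 96981000 / 3859 = 25131.122

25130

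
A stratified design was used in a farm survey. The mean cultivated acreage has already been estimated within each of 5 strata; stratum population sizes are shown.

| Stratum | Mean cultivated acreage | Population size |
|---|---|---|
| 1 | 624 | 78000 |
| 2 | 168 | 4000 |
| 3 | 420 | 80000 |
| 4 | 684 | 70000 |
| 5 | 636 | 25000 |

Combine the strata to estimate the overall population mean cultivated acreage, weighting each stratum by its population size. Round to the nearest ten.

570

Σ Nₕ·x̄ₕ = 624×78000 + 168×4000 + 420×80000 + 684×70000 + 636×25000
  = 48672000 + 672000 + 33600000 + 47880000 + 15900000 = 146724000
Σ Nₕ = 78000 + 4000 + 80000 + 70000 + 25000 = 257000
Overall mean = 146724000 / 257000 = 570.91051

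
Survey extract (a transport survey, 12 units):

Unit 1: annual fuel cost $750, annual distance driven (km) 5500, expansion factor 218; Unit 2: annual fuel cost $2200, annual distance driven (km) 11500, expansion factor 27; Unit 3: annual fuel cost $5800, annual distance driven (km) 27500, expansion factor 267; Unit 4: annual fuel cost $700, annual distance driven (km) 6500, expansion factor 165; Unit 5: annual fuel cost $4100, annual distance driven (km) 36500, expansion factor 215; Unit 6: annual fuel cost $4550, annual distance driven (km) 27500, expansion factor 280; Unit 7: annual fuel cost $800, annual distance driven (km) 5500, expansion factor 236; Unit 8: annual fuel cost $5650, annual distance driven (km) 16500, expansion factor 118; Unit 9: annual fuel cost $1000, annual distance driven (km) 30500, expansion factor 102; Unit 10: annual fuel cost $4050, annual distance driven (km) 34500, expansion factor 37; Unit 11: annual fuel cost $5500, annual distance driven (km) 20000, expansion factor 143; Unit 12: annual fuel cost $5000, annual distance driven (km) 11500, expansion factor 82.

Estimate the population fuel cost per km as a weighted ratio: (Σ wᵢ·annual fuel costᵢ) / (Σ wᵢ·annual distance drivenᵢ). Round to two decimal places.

Σ wᵢ·y = 750×218 + 2200×27 + 5800×267 + 700×165 + 4100×215 + 4550×280 + 800×236 + 5650×118 + 1000×102 + 4050×37 + 5500×143 + 5000×82
  = 163500 + 59400 + 1548600 + 115500 + 881500 + 1274000 + 188800 + 666700 + 102000 + 149850 + 786500 + 410000 = 6346350
Σ wᵢ·x = 36907500
Ratio = 6346350 / 36907500 = 0.17195286

0.17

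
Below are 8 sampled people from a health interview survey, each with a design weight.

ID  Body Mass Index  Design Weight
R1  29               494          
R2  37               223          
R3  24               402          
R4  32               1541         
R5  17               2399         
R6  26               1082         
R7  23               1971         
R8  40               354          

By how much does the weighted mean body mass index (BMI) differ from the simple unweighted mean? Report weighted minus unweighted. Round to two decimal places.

-3.70

Unweighted sum = 29 + 37 + 24 + 32 + 17 + 26 + 23 + 40 = 228
Unweighted mean = 228 / 8 = 28.5
Weighted sum = 29×494 + 37×223 + 24×402 + 32×1541 + 17×2399 + 26×1082 + 23×1971 + 40×354
  = 14326 + 8251 + 9648 + 49312 + 40783 + 28132 + 45333 + 14160 = 209945
Sum of weights = 494 + 223 + 402 + 1541 + 2399 + 1082 + 1971 + 354 = 8466
Weighted mean = 209945 / 8466 = 24.798606
Difference (weighted minus unweighted) = -3.7013938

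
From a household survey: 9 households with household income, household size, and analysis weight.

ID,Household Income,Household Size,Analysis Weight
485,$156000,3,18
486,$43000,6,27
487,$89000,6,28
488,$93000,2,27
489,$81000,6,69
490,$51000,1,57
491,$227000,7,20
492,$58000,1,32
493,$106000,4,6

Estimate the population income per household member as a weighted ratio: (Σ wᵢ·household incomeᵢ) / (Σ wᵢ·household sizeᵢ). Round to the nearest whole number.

22172

Σ wᵢ·y = 156000×18 + 43000×27 + 89000×28 + 93000×27 + 81000×69 + 51000×57 + 227000×20 + 58000×32 + 106000×6
  = 2808000 + 1161000 + 2492000 + 2511000 + 5589000 + 2907000 + 4540000 + 1856000 + 636000 = 24500000
Σ wᵢ·x = 3×18 + 6×27 + 6×28 + 2×27 + 6×69 + 1×57 + 7×20 + 1×32 + 4×6
  = 54 + 162 + 168 + 54 + 414 + 57 + 140 + 32 + 24 = 1105
Ratio = 24500000 / 1105 = 22171.946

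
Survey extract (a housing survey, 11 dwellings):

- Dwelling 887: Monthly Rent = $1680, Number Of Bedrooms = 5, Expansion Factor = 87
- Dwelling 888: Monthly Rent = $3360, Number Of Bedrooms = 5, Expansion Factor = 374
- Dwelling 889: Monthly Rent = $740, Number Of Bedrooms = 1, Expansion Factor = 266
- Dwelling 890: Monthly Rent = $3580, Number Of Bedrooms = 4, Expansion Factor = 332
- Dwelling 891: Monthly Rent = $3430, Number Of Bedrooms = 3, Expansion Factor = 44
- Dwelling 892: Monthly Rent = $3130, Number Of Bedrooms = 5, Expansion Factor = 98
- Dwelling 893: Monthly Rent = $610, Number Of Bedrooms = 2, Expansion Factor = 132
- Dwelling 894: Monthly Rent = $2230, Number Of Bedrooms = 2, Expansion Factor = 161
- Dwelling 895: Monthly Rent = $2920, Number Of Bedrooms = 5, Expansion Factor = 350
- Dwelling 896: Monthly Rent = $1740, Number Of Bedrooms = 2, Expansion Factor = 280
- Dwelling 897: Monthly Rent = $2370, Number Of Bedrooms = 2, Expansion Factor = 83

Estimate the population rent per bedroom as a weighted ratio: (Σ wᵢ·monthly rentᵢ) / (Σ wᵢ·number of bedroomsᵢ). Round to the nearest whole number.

711

Σ wᵢ·y = 1680×87 + 3360×374 + 740×266 + 3580×332 + 3430×44 + 3130×98 + 610×132 + 2230×161 + 2920×350 + 1740×280 + 2370×83
  = 146160 + 1256640 + 196840 + 1188560 + 150920 + 306740 + 80520 + 359030 + 1022000 + 487200 + 196710 = 5391320
Σ wᵢ·x = 7583
Ratio = 5391320 / 7583 = 710.97455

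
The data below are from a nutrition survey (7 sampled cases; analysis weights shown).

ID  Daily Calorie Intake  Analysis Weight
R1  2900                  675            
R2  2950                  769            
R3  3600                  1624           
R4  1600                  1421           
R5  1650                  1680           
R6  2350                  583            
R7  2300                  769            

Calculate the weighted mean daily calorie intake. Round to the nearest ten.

Weighted sum = 2900×675 + 2950×769 + 3600×1624 + 1600×1421 + 1650×1680 + 2350×583 + 2300×769
  = 18256800
Sum of weights = 675 + 769 + 1624 + 1421 + 1680 + 583 + 769 = 7521
Weighted mean = 18256800 / 7521 = 2427.4432

2430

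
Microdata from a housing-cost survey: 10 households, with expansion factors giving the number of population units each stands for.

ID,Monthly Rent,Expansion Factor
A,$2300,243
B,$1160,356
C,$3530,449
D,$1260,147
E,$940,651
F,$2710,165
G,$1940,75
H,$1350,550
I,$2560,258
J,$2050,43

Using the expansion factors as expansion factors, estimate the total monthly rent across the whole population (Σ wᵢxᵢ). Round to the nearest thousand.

5438000

Weighted total = 2300×243 + 1160×356 + 3530×449 + 1260×147 + 940×651 + 2710×165 + 1940×75 + 1350×550 + 2560×258 + 2050×43
  = 558900 + 412960 + 1584970 + 185220 + 611940 + 447150 + 145500 + 742500 + 660480 + 88150 = 5437770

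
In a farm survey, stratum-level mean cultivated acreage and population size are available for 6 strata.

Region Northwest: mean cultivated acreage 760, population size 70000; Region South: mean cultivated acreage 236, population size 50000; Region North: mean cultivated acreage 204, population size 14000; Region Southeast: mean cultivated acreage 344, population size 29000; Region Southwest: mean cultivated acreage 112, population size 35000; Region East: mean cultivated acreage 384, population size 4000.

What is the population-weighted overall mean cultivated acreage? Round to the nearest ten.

Σ Nₕ·x̄ₕ = 760×70000 + 236×50000 + 204×14000 + 344×29000 + 112×35000 + 384×4000
  = 53200000 + 11800000 + 2856000 + 9976000 + 3920000 + 1536000 = 83288000
Σ Nₕ = 202000
Overall mean = 83288000 / 202000 = 412.31683

410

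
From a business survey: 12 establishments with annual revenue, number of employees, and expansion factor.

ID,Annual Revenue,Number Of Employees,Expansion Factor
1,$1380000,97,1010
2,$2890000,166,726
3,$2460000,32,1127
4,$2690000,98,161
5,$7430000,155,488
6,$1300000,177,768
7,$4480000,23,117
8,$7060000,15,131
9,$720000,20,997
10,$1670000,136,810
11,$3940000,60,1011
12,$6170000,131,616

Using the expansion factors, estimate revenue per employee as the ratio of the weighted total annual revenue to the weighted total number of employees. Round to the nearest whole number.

29848

Σ wᵢ·y = 1380000×1010 + 2890000×726 + 2460000×1127 + 2690000×161 + 7430000×488 + 1300000×768 + 4480000×117 + 7060000×131 + 720000×997 + 1670000×810 + 3940000×1011 + 6170000×616
  = 1393800000 + 2098140000 + 2772420000 + 433090000 + 3625840000 + 998400000 + 524160000 + 924860000 + 717840000 + 1352700000 + 3983340000 + 3800720000 = 22625310000
Σ wᵢ·x = 97×1010 + 166×726 + 32×1127 + 98×161 + 155×488 + 177×768 + 23×117 + 15×131 + 20×997 + 136×810 + 60×1011 + 131×616
  = 758016
Ratio = 22625310000 / 758016 = 29848.064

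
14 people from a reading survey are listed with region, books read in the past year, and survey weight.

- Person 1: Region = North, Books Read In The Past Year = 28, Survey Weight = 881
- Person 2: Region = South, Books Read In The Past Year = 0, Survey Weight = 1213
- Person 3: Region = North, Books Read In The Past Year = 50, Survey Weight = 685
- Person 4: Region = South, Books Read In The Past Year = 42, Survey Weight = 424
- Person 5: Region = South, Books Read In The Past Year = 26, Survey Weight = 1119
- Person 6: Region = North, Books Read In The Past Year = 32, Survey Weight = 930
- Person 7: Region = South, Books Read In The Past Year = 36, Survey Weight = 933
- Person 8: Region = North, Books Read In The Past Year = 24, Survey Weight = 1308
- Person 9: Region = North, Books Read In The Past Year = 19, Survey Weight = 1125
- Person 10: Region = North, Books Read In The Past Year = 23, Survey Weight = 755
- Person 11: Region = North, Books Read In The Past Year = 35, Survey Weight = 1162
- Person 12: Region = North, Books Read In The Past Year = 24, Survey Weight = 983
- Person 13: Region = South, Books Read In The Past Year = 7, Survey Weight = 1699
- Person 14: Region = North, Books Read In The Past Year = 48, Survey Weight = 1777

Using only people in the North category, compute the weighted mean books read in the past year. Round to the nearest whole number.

32

North rows: 1, 3, 6, 8, 9, 10, 11, 12, 14
Weighted sum = 28×881 + 50×685 + 32×930 + 24×1308 + 19×1125 + 23×755 + 35×1162 + 24×983 + 48×1777
  = 308368
Sum of weights = 881 + 685 + 930 + 1308 + 1125 + 755 + 1162 + 983 + 1777 = 9606
Weighted mean = 308368 / 9606 = 32.101603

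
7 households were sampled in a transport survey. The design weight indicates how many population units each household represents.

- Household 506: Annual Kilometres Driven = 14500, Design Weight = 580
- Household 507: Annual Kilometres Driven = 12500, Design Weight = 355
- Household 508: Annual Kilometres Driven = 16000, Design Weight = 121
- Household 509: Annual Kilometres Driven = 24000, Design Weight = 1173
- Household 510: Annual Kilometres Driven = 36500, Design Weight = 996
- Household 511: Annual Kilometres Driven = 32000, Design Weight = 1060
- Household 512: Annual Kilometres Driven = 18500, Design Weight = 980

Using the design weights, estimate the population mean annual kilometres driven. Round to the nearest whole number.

Weighted sum = 14500×580 + 12500×355 + 16000×121 + 24000×1173 + 36500×996 + 32000×1060 + 18500×980
  = 131339500
Sum of weights = 580 + 355 + 121 + 1173 + 996 + 1060 + 980 = 5265
Weighted mean = 131339500 / 5265 = 24945.774

24946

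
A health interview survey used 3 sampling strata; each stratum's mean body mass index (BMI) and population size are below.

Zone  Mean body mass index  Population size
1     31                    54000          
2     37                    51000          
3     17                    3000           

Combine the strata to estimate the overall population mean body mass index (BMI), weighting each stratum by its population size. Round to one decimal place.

33.4

Σ Nₕ·x̄ₕ = 31×54000 + 37×51000 + 17×3000
  = 3612000
Σ Nₕ = 54000 + 51000 + 3000 = 108000
Overall mean = 3612000 / 108000 = 33.444444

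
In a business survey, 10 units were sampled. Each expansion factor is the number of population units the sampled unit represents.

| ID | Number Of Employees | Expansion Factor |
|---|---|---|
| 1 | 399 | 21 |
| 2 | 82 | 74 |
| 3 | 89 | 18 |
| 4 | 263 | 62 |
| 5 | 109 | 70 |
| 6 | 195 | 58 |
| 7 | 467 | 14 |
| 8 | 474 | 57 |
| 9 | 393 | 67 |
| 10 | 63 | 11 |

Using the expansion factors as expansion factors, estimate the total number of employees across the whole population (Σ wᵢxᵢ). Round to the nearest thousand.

112000

Weighted total = 399×21 + 82×74 + 89×18 + 263×62 + 109×70 + 195×58 + 467×14 + 474×57 + 393×67 + 63×11
  = 8379 + 6068 + 1602 + 16306 + 7630 + 11310 + 6538 + 27018 + 26331 + 693 = 111875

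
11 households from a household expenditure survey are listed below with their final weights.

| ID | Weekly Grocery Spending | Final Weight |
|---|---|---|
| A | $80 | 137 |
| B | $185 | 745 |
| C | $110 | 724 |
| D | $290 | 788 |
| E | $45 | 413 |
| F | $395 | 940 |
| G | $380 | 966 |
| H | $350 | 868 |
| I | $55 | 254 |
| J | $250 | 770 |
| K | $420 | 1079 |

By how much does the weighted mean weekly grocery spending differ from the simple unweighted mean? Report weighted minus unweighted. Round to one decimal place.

50.6

Unweighted sum = 80 + 185 + 110 + 290 + 45 + 395 + 380 + 350 + 55 + 250 + 420 = 2560
Unweighted mean = 2560 / 11 = 232.72727
Weighted sum = 2177360
Sum of weights = 137 + 745 + 724 + 788 + 413 + 940 + 966 + 868 + 254 + 770 + 1079 = 7684
Weighted mean = 2177360 / 7684 = 283.36283
Difference (weighted minus unweighted) = 50.635559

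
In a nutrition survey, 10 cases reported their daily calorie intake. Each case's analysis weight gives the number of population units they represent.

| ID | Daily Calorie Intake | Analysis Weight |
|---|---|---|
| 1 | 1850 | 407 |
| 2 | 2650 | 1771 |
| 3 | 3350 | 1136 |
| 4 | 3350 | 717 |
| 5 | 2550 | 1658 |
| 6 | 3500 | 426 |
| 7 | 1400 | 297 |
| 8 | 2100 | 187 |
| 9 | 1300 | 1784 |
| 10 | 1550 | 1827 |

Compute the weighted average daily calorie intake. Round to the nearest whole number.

Weighted sum = 1850×407 + 2650×1771 + 3350×1136 + 3350×717 + 2550×1658 + 3500×426 + 1400×297 + 2100×187 + 1300×1784 + 1550×1827
  = 752950 + 4693150 + 3805600 + 2401950 + 4227900 + 1491000 + 415800 + 392700 + 2319200 + 2831850 = 23332100
Sum of weights = 407 + 1771 + 1136 + 717 + 1658 + 426 + 297 + 187 + 1784 + 1827 = 10210
Weighted mean = 23332100 / 10210 = 2285.2204

2285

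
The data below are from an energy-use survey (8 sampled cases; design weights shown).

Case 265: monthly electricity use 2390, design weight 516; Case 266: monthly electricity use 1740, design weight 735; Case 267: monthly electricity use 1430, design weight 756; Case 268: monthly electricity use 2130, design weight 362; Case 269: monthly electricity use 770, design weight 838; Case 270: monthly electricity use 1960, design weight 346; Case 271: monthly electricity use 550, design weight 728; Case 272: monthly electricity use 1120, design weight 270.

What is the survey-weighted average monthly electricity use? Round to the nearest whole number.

1404

Weighted sum = 6390500
Sum of weights = 4551
Weighted mean = 6390500 / 4551 = 1404.1969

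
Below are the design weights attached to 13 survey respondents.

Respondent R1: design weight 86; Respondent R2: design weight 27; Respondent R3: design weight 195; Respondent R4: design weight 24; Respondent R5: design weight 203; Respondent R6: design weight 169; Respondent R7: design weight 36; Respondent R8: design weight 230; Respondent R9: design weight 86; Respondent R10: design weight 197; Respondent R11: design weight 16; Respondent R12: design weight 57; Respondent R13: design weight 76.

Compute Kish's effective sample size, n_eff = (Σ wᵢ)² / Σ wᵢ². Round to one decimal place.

Σ wᵢ = 1402
Σ wᵢ² = 226178
n_eff = 1402² / 226178 = 1965604 / 226178 = 8.6905181

8.7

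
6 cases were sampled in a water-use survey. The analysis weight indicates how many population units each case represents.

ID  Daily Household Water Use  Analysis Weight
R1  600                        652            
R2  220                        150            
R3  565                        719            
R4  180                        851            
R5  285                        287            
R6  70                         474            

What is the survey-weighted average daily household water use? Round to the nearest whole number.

351

Weighted sum = 600×652 + 220×150 + 565×719 + 180×851 + 285×287 + 70×474
  = 391200 + 33000 + 406235 + 153180 + 81795 + 33180 = 1098590
Sum of weights = 652 + 150 + 719 + 851 + 287 + 474 = 3133
Weighted mean = 1098590 / 3133 = 350.65113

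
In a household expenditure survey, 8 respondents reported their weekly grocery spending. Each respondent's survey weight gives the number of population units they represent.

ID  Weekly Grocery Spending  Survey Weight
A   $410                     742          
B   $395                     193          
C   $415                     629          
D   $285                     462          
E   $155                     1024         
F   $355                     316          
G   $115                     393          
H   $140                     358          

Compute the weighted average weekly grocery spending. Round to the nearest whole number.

Weighted sum = 410×742 + 395×193 + 415×629 + 285×462 + 155×1024 + 355×316 + 115×393 + 140×358
  = 304220 + 76235 + 261035 + 131670 + 158720 + 112180 + 45195 + 50120 = 1139375
Sum of weights = 742 + 193 + 629 + 462 + 1024 + 316 + 393 + 358 = 4117
Weighted mean = 1139375 / 4117 = 276.74885

277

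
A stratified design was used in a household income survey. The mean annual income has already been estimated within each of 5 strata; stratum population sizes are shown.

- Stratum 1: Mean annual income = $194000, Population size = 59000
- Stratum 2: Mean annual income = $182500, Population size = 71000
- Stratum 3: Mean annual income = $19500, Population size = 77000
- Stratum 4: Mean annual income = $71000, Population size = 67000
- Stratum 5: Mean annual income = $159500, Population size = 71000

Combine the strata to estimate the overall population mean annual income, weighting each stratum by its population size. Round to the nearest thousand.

122000

Σ Nₕ·x̄ₕ = 194000×59000 + 182500×71000 + 19500×77000 + 71000×67000 + 159500×71000
  = 41986500000
Σ Nₕ = 345000
Overall mean = 41986500000 / 345000 = 121700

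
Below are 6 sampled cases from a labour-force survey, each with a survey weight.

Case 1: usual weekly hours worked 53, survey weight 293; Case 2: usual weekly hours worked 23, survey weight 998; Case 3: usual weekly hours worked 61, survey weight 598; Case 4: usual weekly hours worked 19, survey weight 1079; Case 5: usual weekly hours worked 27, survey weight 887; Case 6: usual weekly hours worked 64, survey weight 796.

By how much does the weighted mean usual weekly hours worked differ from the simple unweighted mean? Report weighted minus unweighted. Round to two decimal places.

-4.54

Unweighted sum = 53 + 23 + 61 + 19 + 27 + 64 = 247
Unweighted mean = 247 / 6 = 41.166667
Weighted sum = 53×293 + 23×998 + 61×598 + 19×1079 + 27×887 + 64×796
  = 170355
Sum of weights = 293 + 998 + 598 + 1079 + 887 + 796 = 4651
Weighted mean = 170355 / 4651 = 36.627607
Difference (weighted minus unweighted) = -4.5390597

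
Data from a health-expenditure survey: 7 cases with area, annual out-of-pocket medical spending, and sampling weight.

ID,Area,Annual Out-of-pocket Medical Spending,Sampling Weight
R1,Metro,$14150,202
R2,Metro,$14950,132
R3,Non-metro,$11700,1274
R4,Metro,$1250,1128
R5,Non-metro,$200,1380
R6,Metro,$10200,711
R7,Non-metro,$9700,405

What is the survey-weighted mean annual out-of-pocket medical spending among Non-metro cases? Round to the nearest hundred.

Non-metro rows: R3, R5, R7
Weighted sum = 11700×1274 + 200×1380 + 9700×405
  = 14905800 + 276000 + 3928500 = 19110300
Sum of weights = 1274 + 1380 + 405 = 3059
Weighted mean = 19110300 / 3059 = 6247.2377

6200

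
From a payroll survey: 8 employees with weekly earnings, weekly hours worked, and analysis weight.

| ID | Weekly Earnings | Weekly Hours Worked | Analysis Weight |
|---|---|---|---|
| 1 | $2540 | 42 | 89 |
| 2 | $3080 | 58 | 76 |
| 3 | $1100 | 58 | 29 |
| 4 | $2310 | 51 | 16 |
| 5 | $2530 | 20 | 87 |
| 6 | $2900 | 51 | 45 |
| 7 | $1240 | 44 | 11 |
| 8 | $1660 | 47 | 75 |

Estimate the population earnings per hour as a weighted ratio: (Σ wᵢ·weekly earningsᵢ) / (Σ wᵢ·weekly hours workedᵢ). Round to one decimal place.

Σ wᵢ·y = 2540×89 + 3080×76 + 1100×29 + 2310×16 + 2530×87 + 2900×45 + 1240×11 + 1660×75
  = 226060 + 234080 + 31900 + 36960 + 220110 + 130500 + 13640 + 124500 = 1017750
Σ wᵢ·x = 42×89 + 58×76 + 58×29 + 51×16 + 20×87 + 51×45 + 44×11 + 47×75
  = 3738 + 4408 + 1682 + 816 + 1740 + 2295 + 484 + 3525 = 18688
Ratio = 1017750 / 18688 = 54.460081

54.5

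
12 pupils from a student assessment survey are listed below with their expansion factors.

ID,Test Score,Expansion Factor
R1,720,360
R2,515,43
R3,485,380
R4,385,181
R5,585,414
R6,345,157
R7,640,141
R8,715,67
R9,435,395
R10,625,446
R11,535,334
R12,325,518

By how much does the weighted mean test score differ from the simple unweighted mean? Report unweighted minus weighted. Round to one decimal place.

11.4

Unweighted sum = 6310
Unweighted mean = 6310 / 12 = 525.83333
Weighted sum = 720×360 + 515×43 + 485×380 + 385×181 + 585×414 + 345×157 + 640×141 + 715×67 + 435×395 + 625×446 + 535×334 + 325×518
  = 259200 + 22145 + 184300 + 69685 + 242190 + 54165 + 90240 + 47905 + 171825 + 278750 + 178690 + 168350 = 1767445
Sum of weights = 360 + 43 + 380 + 181 + 414 + 157 + 141 + 67 + 395 + 446 + 334 + 518 = 3436
Weighted mean = 1767445 / 3436 = 514.39028
Difference (unweighted minus weighted) = 11.443054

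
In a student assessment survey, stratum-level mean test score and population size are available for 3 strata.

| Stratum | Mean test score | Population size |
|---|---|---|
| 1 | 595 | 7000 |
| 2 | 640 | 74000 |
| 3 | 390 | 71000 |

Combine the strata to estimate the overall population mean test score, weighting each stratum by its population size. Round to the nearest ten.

520

Σ Nₕ·x̄ₕ = 595×7000 + 640×74000 + 390×71000
  = 4165000 + 47360000 + 27690000 = 79215000
Σ Nₕ = 7000 + 74000 + 71000 = 152000
Overall mean = 79215000 / 152000 = 521.15132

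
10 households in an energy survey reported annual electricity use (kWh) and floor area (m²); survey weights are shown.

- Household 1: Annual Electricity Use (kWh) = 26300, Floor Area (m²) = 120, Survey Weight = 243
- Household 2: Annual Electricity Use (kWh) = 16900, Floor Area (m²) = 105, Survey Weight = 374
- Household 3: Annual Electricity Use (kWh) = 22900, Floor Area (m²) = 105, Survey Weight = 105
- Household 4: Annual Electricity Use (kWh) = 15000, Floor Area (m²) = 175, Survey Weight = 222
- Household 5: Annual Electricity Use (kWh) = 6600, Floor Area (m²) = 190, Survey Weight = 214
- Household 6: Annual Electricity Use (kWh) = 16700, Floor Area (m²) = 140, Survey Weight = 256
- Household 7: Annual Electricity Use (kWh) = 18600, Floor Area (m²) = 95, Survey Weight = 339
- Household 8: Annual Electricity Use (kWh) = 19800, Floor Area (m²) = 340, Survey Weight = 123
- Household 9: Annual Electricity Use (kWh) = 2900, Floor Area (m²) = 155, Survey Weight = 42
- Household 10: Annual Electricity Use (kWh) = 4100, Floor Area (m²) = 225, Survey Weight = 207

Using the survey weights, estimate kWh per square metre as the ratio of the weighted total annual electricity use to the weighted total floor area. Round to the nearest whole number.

Σ wᵢ·y = 26300×243 + 16900×374 + 22900×105 + 15000×222 + 6600×214 + 16700×256 + 18600×339 + 19800×123 + 2900×42 + 4100×207
  = 33844900
Σ wᵢ·x = 120×243 + 105×374 + 105×105 + 175×222 + 190×214 + 140×256 + 95×339 + 340×123 + 155×42 + 225×207
  = 29160 + 39270 + 11025 + 38850 + 40660 + 35840 + 32205 + 41820 + 6510 + 46575 = 321915
Ratio = 33844900 / 321915 = 105.13614

105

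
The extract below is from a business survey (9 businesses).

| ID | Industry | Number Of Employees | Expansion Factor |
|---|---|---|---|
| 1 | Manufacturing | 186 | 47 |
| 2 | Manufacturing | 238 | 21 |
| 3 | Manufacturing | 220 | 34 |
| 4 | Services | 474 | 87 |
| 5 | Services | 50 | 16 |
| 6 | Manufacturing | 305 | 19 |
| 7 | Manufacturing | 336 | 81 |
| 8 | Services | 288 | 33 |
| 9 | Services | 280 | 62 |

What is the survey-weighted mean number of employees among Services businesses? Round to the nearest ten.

Services rows: 4, 5, 8, 9
Weighted sum = 68902
Sum of weights = 87 + 16 + 33 + 62 = 198
Weighted mean = 68902 / 198 = 347.9899

350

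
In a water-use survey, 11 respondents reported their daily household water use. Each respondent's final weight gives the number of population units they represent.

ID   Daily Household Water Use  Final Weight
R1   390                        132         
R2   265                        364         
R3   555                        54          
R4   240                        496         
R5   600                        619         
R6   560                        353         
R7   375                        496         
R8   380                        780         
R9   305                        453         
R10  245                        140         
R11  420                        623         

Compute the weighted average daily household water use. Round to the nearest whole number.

Weighted sum = 390×132 + 265×364 + 555×54 + 240×496 + 600×619 + 560×353 + 375×496 + 380×780 + 305×453 + 245×140 + 420×623
  = 51480 + 96460 + 29970 + 119040 + 371400 + 197680 + 186000 + 296400 + 138165 + 34300 + 261660 = 1782555
Sum of weights = 132 + 364 + 54 + 496 + 619 + 353 + 496 + 780 + 453 + 140 + 623 = 4510
Weighted mean = 1782555 / 4510 = 395.24501

395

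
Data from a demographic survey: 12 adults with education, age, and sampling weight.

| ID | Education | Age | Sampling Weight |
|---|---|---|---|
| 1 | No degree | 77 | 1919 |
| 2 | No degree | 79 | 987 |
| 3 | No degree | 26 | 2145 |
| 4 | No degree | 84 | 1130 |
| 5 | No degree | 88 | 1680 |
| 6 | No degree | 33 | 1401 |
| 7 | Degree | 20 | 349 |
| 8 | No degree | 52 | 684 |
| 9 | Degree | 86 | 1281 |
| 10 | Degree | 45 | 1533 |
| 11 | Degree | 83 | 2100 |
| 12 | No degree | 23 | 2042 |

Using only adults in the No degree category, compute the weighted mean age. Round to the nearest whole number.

54

No degree rows: 1, 2, 3, 4, 5, 6, 8, 12
Weighted sum = 77×1919 + 79×987 + 26×2145 + 84×1130 + 88×1680 + 33×1401 + 52×684 + 23×2042
  = 147763 + 77973 + 55770 + 94920 + 147840 + 46233 + 35568 + 46966 = 653033
Sum of weights = 1919 + 987 + 2145 + 1130 + 1680 + 1401 + 684 + 2042 = 11988
Weighted mean = 653033 / 11988 = 54.473891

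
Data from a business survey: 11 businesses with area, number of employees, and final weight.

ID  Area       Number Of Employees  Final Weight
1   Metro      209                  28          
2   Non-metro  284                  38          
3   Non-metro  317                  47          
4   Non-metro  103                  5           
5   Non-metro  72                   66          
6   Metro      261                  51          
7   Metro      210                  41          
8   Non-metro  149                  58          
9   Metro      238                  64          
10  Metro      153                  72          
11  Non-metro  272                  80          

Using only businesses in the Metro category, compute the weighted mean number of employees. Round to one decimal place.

211.0

Metro rows: 1, 6, 7, 9, 10
Weighted sum = 209×28 + 261×51 + 210×41 + 238×64 + 153×72
  = 5852 + 13311 + 8610 + 15232 + 11016 = 54021
Sum of weights = 28 + 51 + 41 + 64 + 72 = 256
Weighted mean = 54021 / 256 = 211.01953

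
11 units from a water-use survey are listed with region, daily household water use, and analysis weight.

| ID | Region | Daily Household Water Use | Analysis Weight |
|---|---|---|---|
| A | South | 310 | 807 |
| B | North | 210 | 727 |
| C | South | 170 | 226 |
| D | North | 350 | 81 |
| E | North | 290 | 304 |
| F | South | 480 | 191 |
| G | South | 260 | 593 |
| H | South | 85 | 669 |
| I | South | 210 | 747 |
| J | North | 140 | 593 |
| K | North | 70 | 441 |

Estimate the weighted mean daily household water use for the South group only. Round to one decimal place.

231.4

South rows: A, C, F, G, H, I
Weighted sum = 310×807 + 170×226 + 480×191 + 260×593 + 85×669 + 210×747
  = 748185
Sum of weights = 807 + 226 + 191 + 593 + 669 + 747 = 3233
Weighted mean = 748185 / 3233 = 231.42128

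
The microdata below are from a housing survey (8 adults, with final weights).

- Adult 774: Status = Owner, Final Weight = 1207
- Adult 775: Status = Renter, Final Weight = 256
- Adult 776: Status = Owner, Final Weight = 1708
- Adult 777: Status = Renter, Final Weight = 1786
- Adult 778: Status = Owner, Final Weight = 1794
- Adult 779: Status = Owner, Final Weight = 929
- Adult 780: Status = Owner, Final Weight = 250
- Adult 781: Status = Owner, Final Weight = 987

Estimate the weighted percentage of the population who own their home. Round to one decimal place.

77.1

Sum of weights for 'Owner' = 1207 + 1708 + 1794 + 929 + 250 + 987 = 6875
Total weight = 1207 + 256 + 1708 + 1786 + 1794 + 929 + 250 + 987 = 8917
Weighted proportion = 6875 / 8917 = 0.77099921 → 77.099921%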